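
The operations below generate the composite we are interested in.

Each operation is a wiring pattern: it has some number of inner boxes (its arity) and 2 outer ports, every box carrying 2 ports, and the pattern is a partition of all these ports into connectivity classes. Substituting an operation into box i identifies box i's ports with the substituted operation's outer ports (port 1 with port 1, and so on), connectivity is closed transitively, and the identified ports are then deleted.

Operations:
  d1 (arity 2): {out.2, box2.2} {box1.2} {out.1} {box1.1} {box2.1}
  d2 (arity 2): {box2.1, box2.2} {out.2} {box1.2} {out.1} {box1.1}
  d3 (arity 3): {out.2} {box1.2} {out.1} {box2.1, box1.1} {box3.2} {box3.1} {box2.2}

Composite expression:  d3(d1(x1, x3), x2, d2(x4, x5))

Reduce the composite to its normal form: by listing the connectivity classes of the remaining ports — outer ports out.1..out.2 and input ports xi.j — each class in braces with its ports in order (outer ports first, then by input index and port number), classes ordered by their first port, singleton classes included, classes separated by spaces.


After gluing at d3, chains via deleted ports link the x-ports.
composing d1 on (x1, x3), with out.j its own outer ports: {out.1} {out.2, x3.2} {x1.1} {x1.2} {x3.1}
composing d2 on (x4, x5), with out.j its own outer ports: {out.1} {out.2} {x4.1} {x4.2} {x5.1, x5.2}
composing d3 on (x1, x3, x2, x4, x5), with out.j its own outer ports: {out.1} {out.2} {x1.1} {x1.2} {x2.1} {x2.2} {x3.1} {x3.2} {x4.1} {x4.2} {x5.1, x5.2}

{out.1} {out.2} {x1.1} {x1.2} {x2.1} {x2.2} {x3.1} {x3.2} {x4.1} {x4.2} {x5.1, x5.2}


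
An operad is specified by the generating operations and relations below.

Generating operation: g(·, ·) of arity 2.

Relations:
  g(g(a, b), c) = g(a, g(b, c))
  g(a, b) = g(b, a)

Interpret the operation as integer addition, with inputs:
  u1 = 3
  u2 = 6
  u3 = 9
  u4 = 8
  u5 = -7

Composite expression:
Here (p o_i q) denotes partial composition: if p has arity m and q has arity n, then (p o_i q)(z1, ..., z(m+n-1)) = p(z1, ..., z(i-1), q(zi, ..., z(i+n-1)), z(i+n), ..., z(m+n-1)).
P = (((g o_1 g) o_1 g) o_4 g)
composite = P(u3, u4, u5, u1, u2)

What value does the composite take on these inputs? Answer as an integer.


19

g(u3, u4) = 17
g(g(u3, u4), u5) = 10
g(u1, u2) = 9
g(g(g(u3, u4), u5), g(u1, u2)) = 19


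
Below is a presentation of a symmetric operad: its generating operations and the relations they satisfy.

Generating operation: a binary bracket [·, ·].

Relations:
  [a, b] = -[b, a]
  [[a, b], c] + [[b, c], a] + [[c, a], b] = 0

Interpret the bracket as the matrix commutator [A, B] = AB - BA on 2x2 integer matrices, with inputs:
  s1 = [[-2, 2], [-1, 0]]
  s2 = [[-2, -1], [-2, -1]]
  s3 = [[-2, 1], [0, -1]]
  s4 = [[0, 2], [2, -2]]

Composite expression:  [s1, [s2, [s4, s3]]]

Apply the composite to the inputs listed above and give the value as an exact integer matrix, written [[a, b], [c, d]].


[s4, s3] = [[-2, 4], [-2, 2]]
[s2, [s4, s3]] = [[10, -8], [6, -10]]
[s1, [s2, [s4, s3]]] = [[4, -24], [-8, -4]]

[[4, -24], [-8, -4]]


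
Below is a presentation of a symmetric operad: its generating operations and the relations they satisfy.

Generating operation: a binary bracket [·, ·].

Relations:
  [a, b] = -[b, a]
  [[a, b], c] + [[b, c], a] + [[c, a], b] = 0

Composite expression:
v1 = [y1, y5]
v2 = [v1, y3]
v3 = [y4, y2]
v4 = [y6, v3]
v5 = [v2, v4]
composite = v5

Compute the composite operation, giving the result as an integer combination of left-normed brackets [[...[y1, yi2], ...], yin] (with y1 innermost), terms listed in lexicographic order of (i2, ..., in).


In the tensor algebra, words opening y1 carry the y1-anchored form.
Composite bracket: [[[y1, y5], y3], [y6, [y4, y2]]]
Expanding via [a, b] = ab - ba: 32 signed words (2^5 = 32).
Words beginning with y1 determine it all:
  word y1y5y3y2y4y6 has sign +1, contributing +[[[[[y1, y5], y3], y2], y4], y6]
  word y1y5y3y4y2y6 has sign -1, contributing -[[[[[y1, y5], y3], y4], y2], y6]
  word y1y5y3y6y2y4 has sign -1, contributing -[[[[[y1, y5], y3], y6], y2], y4]
  word y1y5y3y6y4y2 has sign +1, contributing +[[[[[y1, y5], y3], y6], y4], y2]

[[[[[y1, y5], y3], y2], y4], y6] - [[[[[y1, y5], y3], y4], y2], y6] - [[[[[y1, y5], y3], y6], y2], y4] + [[[[[y1, y5], y3], y6], y4], y2]


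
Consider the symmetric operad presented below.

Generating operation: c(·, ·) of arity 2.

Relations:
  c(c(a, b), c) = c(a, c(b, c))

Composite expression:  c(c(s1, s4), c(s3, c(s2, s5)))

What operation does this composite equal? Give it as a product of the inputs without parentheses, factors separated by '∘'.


Associativity of c dissolves the nesting; only the s-input order survives.
c(s1, s4) reduces to s1 ∘ s4
c(s2, s5) reduces to s2 ∘ s5
c(s3, c(s2, s5)) reduces to s3 ∘ s2 ∘ s5
c(c(s1, s4), c(s3, c(s2, s5))) reduces to s1 ∘ s4 ∘ s3 ∘ s2 ∘ s5

s1 ∘ s4 ∘ s3 ∘ s2 ∘ s5


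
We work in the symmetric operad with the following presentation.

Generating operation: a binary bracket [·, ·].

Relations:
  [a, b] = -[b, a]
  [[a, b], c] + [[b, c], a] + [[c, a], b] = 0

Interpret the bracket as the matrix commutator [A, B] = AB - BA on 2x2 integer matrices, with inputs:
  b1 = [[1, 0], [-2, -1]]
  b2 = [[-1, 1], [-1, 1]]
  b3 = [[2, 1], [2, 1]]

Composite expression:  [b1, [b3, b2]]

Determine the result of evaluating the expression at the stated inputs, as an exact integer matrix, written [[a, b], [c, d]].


[[6, 6], [18, -6]]

[b3, b2] = [[-3, 3], [-3, 3]]
[b1, [b3, b2]] = [[6, 6], [18, -6]]


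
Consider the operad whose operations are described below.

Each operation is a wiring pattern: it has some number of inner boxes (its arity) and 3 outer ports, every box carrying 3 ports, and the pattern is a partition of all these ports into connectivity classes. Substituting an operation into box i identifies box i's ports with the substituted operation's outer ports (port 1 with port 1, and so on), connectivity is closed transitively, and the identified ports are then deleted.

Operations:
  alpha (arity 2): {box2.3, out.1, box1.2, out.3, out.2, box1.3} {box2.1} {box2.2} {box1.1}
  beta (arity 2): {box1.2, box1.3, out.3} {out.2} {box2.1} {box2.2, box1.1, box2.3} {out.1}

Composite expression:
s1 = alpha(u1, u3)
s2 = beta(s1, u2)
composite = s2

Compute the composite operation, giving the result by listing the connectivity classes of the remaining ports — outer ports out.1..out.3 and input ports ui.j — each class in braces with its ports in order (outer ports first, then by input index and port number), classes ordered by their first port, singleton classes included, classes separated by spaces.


Reachability decides: close wires over beta-identified ports.
composing alpha on (u1, u3), with out.j its own outer ports: {out.1, out.2, out.3, u1.2, u1.3, u3.3} {u1.1} {u3.1} {u3.2}
composing beta on (u1, u3, u2), with out.j its own outer ports: {out.1} {out.2} {out.3, u1.2, u1.3, u2.2, u2.3, u3.3} {u1.1} {u2.1} {u3.1} {u3.2}

{out.1} {out.2} {out.3, u1.2, u1.3, u2.2, u2.3, u3.3} {u1.1} {u2.1} {u3.1} {u3.2}


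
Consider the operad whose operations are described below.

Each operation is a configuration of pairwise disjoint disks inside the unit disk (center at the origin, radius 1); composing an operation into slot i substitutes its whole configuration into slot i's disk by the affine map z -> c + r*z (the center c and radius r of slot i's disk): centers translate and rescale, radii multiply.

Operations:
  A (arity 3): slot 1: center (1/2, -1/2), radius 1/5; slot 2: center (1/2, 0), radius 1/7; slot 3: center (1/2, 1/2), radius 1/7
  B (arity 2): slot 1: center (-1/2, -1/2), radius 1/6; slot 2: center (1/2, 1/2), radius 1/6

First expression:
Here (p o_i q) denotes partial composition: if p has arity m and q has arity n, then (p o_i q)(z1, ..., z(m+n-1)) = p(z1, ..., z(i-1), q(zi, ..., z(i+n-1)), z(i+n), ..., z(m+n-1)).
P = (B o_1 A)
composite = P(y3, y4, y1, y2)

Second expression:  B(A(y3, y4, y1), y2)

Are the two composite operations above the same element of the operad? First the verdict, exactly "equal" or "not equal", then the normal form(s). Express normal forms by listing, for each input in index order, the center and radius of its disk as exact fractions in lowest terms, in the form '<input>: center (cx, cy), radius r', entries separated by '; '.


equal — both sides give y1: center (-5/12, -5/12), radius 1/42; y2: center (1/2, 1/2), radius 1/6; y3: center (-5/12, -7/12), radius 1/30; y4: center (-5/12, -1/2), radius 1/42

In normal form, the first expression is y1: center (-5/12, -5/12), radius 1/42; y2: center (1/2, 1/2), radius 1/6; y3: center (-5/12, -7/12), radius 1/30; y4: center (-5/12, -1/2), radius 1/42
In normal form, the second expression is y1: center (-5/12, -5/12), radius 1/42; y2: center (1/2, 1/2), radius 1/6; y3: center (-5/12, -7/12), radius 1/30; y4: center (-5/12, -1/2), radius 1/42
The forms coincide; equal.


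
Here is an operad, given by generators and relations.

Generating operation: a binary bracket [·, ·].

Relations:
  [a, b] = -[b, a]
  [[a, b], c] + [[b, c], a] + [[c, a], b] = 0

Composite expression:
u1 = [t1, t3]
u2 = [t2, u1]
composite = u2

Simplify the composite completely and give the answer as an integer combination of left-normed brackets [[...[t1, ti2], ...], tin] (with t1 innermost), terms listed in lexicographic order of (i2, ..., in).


Left-normed coefficients sit on the t1-initial expansion words.
Composite bracket: [t2, [t1, t3]]
Under [a, b] = ab - ba we get 4 signed associative words (2^2 = 4).
Coefficients come from the t1-initial words:
  t1t3t2 appears with sign -1, giving the term -[[t1, t3], t2]

-[[t1, t3], t2]


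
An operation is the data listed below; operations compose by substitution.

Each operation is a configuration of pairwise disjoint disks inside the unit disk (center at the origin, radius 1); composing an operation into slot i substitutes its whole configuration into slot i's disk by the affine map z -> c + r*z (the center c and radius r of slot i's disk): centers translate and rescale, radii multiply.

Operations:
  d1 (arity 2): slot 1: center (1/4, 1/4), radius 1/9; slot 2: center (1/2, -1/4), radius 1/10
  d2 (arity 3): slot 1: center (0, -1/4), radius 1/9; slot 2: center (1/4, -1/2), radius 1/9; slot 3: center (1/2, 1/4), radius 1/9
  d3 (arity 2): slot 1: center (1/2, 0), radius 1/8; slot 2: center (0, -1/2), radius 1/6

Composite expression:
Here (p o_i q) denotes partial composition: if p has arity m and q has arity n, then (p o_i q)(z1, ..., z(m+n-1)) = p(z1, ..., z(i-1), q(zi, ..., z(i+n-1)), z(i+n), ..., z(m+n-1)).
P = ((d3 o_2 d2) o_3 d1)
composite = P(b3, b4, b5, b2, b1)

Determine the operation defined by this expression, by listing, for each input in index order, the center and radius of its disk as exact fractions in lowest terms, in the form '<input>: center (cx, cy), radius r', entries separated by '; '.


b1: center (1/12, -11/24), radius 1/54; b2: center (11/216, -127/216), radius 1/540; b3: center (1/2, 0), radius 1/8; b4: center (0, -13/24), radius 1/54; b5: center (5/108, -125/216), radius 1/486

Below d3, radii multiply path by path; the b-disk centers shift.
input b3: composing its 1 substitution step yields center (1/2, 0), radius 1/8
input b4: composing its 2 substitution steps yields center (0, -13/24), radius 1/54
input b5: composing its 3 substitution steps yields center (5/108, -125/216), radius 1/486
input b2: composing its 3 substitution steps yields center (11/216, -127/216), radius 1/540
input b1: composing its 2 substitution steps yields center (1/12, -11/24), radius 1/54


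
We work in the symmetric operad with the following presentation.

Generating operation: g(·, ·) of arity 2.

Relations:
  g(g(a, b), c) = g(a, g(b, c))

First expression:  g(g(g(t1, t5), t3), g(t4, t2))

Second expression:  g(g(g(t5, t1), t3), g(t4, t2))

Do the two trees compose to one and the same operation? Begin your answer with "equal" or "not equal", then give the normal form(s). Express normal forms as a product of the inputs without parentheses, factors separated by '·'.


The first expression reduces to t1 · t5 · t3 · t4 · t2
The second expression reduces to t5 · t1 · t3 · t4 · t2
The normal forms differ: not equal.

not equal — first t1 · t5 · t3 · t4 · t2, second t5 · t1 · t3 · t4 · t2


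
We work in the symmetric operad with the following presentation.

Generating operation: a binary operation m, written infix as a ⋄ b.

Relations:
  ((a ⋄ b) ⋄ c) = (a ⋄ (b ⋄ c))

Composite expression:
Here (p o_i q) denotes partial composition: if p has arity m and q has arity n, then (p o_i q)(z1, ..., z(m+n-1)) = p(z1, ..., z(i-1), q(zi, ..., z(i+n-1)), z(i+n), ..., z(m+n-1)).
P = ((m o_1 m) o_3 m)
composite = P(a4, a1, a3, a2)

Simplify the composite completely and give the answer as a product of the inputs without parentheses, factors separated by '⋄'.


a4 ⋄ a1 ⋄ a3 ⋄ a2


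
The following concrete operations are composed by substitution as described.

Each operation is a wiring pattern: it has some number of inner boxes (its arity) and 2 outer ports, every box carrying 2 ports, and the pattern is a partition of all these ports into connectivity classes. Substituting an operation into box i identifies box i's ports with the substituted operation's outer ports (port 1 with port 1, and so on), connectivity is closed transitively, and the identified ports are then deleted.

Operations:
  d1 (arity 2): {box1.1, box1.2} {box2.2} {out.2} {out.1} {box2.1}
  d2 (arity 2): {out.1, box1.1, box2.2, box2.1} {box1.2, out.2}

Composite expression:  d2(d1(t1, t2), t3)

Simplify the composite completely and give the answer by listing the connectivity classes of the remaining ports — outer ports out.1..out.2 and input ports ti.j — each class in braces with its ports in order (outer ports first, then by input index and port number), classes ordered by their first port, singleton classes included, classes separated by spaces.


{out.1, t3.1, t3.2} {out.2} {t1.1, t1.2} {t2.1} {t2.2}


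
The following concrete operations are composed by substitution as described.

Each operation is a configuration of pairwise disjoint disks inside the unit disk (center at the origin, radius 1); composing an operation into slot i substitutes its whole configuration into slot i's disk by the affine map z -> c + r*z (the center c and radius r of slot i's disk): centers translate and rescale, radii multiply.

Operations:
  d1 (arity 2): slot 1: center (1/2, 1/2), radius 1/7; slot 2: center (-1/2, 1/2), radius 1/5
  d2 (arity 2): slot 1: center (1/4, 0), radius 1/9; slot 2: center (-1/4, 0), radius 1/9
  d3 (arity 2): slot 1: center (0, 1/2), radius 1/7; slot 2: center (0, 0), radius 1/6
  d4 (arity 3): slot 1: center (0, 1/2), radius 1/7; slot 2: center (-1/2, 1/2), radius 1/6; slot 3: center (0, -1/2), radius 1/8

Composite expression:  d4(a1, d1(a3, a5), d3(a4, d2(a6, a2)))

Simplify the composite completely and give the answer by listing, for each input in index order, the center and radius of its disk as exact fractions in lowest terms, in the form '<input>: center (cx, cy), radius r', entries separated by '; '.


Nesting under d4 composes maps z -> c + r*z down each a-path.
input a1: composing its 1 substitution step yields center (0, 1/2), radius 1/7
input a3: composing its 2 substitution steps yields center (-5/12, 7/12), radius 1/42
input a5: composing its 2 substitution steps yields center (-7/12, 7/12), radius 1/30
input a4: composing its 2 substitution steps yields center (0, -7/16), radius 1/56
input a6: composing its 3 substitution steps yields center (1/192, -1/2), radius 1/432
input a2: composing its 3 substitution steps yields center (-1/192, -1/2), radius 1/432

a1: center (0, 1/2), radius 1/7; a2: center (-1/192, -1/2), radius 1/432; a3: center (-5/12, 7/12), radius 1/42; a4: center (0, -7/16), radius 1/56; a5: center (-7/12, 7/12), radius 1/30; a6: center (1/192, -1/2), radius 1/432


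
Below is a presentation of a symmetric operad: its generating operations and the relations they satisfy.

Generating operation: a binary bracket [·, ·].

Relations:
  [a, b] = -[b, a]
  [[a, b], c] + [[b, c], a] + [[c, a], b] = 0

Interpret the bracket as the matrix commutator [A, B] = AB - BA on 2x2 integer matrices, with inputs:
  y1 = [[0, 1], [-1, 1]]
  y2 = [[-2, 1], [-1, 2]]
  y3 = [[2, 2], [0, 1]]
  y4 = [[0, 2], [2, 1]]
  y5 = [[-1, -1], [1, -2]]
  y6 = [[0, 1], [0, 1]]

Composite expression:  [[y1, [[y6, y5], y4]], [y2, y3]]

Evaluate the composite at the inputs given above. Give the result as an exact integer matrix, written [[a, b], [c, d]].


[[-9, 18], [-6, 9]]

[y6, y5] = [[1, 0], [1, -1]]
[[y6, y5], y4] = [[-2, 4], [-5, 2]]
[y1, [[y6, y5], y4]] = [[-1, 0], [-1, 1]]
[y2, y3] = [[2, -9], [-1, -2]]
[[y1, [[y6, y5], y4]], [y2, y3]] = [[-9, 18], [-6, 9]]


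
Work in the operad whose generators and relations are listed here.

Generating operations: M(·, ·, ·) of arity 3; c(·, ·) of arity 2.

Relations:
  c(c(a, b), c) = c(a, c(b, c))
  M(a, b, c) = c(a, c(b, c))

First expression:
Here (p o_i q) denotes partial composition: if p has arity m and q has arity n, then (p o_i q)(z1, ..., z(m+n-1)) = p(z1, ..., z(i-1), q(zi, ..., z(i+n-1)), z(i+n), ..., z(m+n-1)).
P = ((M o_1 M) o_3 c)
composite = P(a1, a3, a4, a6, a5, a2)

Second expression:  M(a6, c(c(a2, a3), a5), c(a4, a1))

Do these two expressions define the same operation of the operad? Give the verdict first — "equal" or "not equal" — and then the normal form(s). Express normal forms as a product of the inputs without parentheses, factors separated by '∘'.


not equal: they reduce to a1 ∘ a3 ∘ a4 ∘ a6 ∘ a5 ∘ a2 and a6 ∘ a2 ∘ a3 ∘ a5 ∘ a4 ∘ a1

The first composite normalizes to a1 ∘ a3 ∘ a4 ∘ a6 ∘ a5 ∘ a2
The second composite normalizes to a6 ∘ a2 ∘ a3 ∘ a5 ∘ a4 ∘ a1
The forms do not match — not equal.


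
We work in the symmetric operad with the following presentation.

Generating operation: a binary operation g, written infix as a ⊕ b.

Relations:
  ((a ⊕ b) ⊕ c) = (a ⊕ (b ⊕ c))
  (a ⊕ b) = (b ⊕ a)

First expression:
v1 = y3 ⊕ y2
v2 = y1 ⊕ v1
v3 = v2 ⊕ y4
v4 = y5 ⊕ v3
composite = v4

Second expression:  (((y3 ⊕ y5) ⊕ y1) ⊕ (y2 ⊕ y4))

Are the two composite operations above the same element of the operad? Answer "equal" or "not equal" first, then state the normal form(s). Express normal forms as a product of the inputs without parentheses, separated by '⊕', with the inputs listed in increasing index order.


Reducing the first expression gives y1 ⊕ y2 ⊕ y3 ⊕ y4 ⊕ y5
Reducing the second expression gives y1 ⊕ y2 ⊕ y3 ⊕ y4 ⊕ y5
Identical normal forms: equal.

equal: each reduces to y1 ⊕ y2 ⊕ y3 ⊕ y4 ⊕ y5


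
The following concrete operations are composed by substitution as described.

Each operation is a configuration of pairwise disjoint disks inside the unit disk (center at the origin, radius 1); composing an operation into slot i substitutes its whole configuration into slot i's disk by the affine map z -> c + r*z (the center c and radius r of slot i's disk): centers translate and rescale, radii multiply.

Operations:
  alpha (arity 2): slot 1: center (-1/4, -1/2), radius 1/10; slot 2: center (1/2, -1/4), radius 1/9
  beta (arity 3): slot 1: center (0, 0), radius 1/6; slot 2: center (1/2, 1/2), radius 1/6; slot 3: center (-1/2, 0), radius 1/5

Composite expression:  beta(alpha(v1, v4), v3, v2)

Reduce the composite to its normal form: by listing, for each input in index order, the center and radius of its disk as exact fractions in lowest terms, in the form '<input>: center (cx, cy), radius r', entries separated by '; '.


Affine substitution under beta: radii multiply and v-centers shift.
tracing v1 down its 2-map path: center (-1/24, -1/12), radius 1/60
tracing v4 down its 2-map path: center (1/12, -1/24), radius 1/54
tracing v3 down its 1-map path: center (1/2, 1/2), radius 1/6
tracing v2 down its 1-map path: center (-1/2, 0), radius 1/5

v1: center (-1/24, -1/12), radius 1/60; v2: center (-1/2, 0), radius 1/5; v3: center (1/2, 1/2), radius 1/6; v4: center (1/12, -1/24), radius 1/54


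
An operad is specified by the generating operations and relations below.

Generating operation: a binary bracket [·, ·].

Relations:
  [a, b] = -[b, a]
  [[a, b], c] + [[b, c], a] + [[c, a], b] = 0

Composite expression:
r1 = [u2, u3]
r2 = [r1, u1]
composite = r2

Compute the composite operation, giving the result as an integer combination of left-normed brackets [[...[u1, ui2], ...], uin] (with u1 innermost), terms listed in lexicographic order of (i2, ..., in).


-[[u1, u2], u3] + [[u1, u3], u2]

Skip Jacobi rewriting: expand, keep u1-initial words, read off terms.
Composite bracket: [[u2, u3], u1]
Expanding via [a, b] = ab - ba: 4 signed words (2^2 = 4).
Keep just the words that open with u1:
  sign of u1u2u3 is -1, so it contributes -[[u1, u2], u3]
  sign of u1u3u2 is +1, so it contributes +[[u1, u3], u2]


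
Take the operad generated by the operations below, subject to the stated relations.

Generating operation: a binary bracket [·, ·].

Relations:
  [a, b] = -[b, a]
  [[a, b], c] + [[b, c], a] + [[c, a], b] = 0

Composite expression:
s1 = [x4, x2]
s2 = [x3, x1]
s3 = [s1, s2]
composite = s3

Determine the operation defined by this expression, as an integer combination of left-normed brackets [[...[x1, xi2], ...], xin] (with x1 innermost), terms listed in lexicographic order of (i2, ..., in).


-[[[x1, x3], x2], x4] + [[[x1, x3], x4], x2]


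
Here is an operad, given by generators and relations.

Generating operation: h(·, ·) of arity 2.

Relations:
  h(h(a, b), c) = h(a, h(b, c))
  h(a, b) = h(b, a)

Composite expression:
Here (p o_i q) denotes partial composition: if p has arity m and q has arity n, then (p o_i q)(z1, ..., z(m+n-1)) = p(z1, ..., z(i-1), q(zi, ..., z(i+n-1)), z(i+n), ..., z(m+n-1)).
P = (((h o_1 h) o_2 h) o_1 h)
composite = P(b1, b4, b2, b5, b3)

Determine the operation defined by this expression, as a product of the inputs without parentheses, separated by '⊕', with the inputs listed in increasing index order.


b1 ⊕ b2 ⊕ b3 ⊕ b4 ⊕ b5

Shape and order are irrelevant to h; the b-input set decides.
h(b1, b4) reduces to b1 ⊕ b4
h(b2, b5) reduces to b2 ⊕ b5
h(h(b1, b4), h(b2, b5)) reduces to b1 ⊕ b4 ⊕ b2 ⊕ b5
h(h(h(b1, b4), h(b2, b5)), b3) reduces to b1 ⊕ b4 ⊕ b2 ⊕ b5 ⊕ b3
commutativity sorts the factors: b1 ⊕ b2 ⊕ b3 ⊕ b4 ⊕ b5


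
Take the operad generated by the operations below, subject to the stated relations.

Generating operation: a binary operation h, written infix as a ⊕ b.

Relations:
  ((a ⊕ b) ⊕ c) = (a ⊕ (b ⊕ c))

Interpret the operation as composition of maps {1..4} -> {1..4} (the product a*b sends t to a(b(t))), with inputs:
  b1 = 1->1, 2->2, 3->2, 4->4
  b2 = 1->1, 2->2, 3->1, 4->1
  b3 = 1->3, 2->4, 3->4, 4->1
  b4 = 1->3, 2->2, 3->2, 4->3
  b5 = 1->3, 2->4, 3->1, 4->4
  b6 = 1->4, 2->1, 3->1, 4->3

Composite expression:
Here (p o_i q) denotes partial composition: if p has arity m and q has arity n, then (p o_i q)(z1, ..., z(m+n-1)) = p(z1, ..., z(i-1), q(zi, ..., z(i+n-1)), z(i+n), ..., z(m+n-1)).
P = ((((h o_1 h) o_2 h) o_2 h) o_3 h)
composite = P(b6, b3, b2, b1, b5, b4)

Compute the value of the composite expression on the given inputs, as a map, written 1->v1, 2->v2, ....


(b2 ⊕ b1) = 1->1, 2->2, 3->2, 4->1
(b3 ⊕ (b2 ⊕ b1)) = 1->3, 2->4, 3->4, 4->3
((b3 ⊕ (b2 ⊕ b1)) ⊕ b5) = 1->4, 2->3, 3->3, 4->3
(b6 ⊕ ((b3 ⊕ (b2 ⊕ b1)) ⊕ b5)) = 1->3, 2->1, 3->1, 4->1
((b6 ⊕ ((b3 ⊕ (b2 ⊕ b1)) ⊕ b5)) ⊕ b4) = 1->1, 2->1, 3->1, 4->1

1->1, 2->1, 3->1, 4->1


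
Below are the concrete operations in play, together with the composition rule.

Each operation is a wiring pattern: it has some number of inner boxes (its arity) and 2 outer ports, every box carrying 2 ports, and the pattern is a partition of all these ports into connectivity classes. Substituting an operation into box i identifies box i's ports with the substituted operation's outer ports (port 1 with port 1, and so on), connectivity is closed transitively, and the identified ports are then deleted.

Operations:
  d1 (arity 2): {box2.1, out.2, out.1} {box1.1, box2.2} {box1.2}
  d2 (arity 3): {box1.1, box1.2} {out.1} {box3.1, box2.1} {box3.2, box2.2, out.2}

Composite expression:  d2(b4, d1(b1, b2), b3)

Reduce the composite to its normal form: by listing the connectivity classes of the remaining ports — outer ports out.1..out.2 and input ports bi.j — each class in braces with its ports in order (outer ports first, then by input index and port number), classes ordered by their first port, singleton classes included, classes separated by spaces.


{out.1} {out.2, b2.1, b3.1, b3.2} {b1.1, b2.2} {b1.2} {b4.1, b4.2}


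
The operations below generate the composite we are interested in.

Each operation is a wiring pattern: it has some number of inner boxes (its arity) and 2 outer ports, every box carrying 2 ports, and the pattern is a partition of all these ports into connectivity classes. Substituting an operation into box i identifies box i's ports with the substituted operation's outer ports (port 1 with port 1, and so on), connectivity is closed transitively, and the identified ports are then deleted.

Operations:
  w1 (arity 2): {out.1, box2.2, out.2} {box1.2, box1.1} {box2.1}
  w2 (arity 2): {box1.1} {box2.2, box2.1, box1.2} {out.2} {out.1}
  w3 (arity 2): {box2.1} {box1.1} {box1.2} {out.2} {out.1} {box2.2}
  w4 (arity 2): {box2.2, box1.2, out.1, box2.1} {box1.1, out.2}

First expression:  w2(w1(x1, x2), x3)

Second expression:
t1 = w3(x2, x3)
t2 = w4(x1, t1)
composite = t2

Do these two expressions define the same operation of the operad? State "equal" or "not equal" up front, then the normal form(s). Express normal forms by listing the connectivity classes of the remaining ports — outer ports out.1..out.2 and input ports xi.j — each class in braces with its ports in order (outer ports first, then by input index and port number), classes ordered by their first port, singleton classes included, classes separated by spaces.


The first expression, normalized: {out.1} {out.2} {x1.1, x1.2} {x2.1} {x2.2, x3.1, x3.2}
The second expression, normalized: {out.1, x1.2} {out.2, x1.1} {x2.1} {x2.2} {x3.1} {x3.2}
They disagree, so not equal.

not equal: they reduce to {out.1} {out.2} {x1.1, x1.2} {x2.1} {x2.2, x3.1, x3.2} and {out.1, x1.2} {out.2, x1.1} {x2.1} {x2.2} {x3.1} {x3.2}


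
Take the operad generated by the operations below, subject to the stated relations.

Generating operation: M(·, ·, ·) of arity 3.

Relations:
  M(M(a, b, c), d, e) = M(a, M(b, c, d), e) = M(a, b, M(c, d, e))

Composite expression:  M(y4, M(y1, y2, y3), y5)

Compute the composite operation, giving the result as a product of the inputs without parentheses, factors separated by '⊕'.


Under associativity of M, the answer is the y's in reading order.
M(y1, y2, y3) unparenthesizes to y1 ⊕ y2 ⊕ y3
M(y4, M(y1, y2, y3), y5) unparenthesizes to y4 ⊕ y1 ⊕ y2 ⊕ y3 ⊕ y5

y4 ⊕ y1 ⊕ y2 ⊕ y3 ⊕ y5


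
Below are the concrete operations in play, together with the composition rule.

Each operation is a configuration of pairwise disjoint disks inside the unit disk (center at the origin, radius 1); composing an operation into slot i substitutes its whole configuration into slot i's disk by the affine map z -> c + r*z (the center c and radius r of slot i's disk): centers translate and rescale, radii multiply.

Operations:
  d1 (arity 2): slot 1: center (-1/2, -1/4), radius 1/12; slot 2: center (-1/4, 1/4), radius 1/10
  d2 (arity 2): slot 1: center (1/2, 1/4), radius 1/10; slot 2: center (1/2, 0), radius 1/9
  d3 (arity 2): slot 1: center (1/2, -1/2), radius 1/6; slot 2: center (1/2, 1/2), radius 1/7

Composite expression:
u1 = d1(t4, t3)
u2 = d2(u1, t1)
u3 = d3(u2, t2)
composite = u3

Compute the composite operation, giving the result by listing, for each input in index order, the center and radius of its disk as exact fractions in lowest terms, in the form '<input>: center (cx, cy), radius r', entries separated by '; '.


t1: center (7/12, -1/2), radius 1/54; t2: center (1/2, 1/2), radius 1/7; t3: center (139/240, -109/240), radius 1/600; t4: center (23/40, -37/80), radius 1/720

Follow each t-input down from d3: c' goes to c + r*c', radius to r*r'.
t4: after 3 affine steps, its disk has center (23/40, -37/80), radius 1/720
t3: after 3 affine steps, its disk has center (139/240, -109/240), radius 1/600
t1: after 2 affine steps, its disk has center (7/12, -1/2), radius 1/54
t2: after 1 affine step, its disk has center (1/2, 1/2), radius 1/7


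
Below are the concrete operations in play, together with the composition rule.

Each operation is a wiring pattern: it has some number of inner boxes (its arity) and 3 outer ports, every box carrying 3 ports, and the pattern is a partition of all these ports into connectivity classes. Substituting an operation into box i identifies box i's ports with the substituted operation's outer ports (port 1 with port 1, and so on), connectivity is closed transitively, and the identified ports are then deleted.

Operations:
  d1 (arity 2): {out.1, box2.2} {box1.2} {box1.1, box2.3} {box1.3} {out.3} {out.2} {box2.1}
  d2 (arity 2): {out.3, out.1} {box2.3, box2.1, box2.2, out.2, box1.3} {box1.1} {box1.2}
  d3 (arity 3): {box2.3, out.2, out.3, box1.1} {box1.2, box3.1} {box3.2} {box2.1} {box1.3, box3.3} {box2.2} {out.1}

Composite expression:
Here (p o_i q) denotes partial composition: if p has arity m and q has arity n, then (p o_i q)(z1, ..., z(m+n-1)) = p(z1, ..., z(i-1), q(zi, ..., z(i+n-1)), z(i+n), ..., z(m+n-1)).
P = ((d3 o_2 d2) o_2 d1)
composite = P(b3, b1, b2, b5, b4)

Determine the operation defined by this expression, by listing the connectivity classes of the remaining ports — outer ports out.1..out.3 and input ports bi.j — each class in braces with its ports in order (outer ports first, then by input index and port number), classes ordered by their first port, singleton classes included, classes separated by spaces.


Two ports join when wires chain via d3-identified ports.
the subtree at d1 composes to {out.1, b2.2} {out.2} {out.3} {b1.1, b2.3} {b1.2} {b1.3} {b2.1} on (b1, b2); out.j = own outer ports
the subtree at d2 composes to {out.1, out.3} {out.2, b5.1, b5.2, b5.3} {b1.1, b2.3} {b1.2} {b1.3} {b2.1} {b2.2} on (b1, b2, b5); out.j = own outer ports
the subtree at d3 composes to {out.1} {out.2, out.3, b3.1} {b1.1, b2.3} {b1.2} {b1.3} {b2.1} {b2.2} {b3.2, b4.1} {b3.3, b4.3} {b4.2} {b5.1, b5.2, b5.3} on (b3, b1, b2, b5, b4); out.j = own outer ports

{out.1} {out.2, out.3, b3.1} {b1.1, b2.3} {b1.2} {b1.3} {b2.1} {b2.2} {b3.2, b4.1} {b3.3, b4.3} {b4.2} {b5.1, b5.2, b5.3}


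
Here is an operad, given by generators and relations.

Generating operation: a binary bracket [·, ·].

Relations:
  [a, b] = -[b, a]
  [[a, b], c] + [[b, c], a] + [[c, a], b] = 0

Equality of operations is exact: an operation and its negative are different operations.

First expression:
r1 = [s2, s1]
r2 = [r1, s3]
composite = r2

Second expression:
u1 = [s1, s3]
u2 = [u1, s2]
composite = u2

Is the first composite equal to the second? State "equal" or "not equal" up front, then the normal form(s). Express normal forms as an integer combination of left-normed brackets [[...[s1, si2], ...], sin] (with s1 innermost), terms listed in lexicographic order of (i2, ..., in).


Reducing the first expression gives -[[s1, s2], s3]
Reducing the second expression gives [[s1, s3], s2]
The normal forms differ: not equal.

not equal; first: -[[s1, s2], s3]; second: [[s1, s3], s2]


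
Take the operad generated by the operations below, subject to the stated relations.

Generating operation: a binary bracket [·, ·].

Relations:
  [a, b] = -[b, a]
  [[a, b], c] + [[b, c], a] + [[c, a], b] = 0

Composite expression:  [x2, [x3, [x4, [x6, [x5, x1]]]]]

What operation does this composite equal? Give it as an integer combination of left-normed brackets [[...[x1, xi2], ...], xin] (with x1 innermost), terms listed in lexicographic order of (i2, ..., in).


-[[[[[x1, x5], x6], x4], x3], x2]


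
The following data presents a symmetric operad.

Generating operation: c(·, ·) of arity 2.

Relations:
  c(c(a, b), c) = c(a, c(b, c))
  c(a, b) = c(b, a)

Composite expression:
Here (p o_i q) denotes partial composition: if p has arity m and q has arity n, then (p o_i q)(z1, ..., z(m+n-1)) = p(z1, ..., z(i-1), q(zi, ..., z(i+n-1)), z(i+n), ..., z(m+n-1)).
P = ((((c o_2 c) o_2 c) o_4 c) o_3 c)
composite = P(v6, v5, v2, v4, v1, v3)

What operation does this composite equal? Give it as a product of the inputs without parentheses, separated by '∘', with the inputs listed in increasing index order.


v1 ∘ v2 ∘ v3 ∘ v4 ∘ v5 ∘ v6

Both nesting and order wash out for c; what remains is which v's occur.
c(v2, v4) flattens to v2 ∘ v4
c(v5, c(v2, v4)) flattens to v5 ∘ v2 ∘ v4
c(v1, v3) flattens to v1 ∘ v3
c(c(v5, c(v2, v4)), c(v1, v3)) flattens to v5 ∘ v2 ∘ v4 ∘ v1 ∘ v3
c(v6, c(c(v5, c(v2, v4)), c(v1, v3))) flattens to v6 ∘ v5 ∘ v2 ∘ v4 ∘ v1 ∘ v3
the factors in increasing index order: v1 ∘ v2 ∘ v3 ∘ v4 ∘ v5 ∘ v6


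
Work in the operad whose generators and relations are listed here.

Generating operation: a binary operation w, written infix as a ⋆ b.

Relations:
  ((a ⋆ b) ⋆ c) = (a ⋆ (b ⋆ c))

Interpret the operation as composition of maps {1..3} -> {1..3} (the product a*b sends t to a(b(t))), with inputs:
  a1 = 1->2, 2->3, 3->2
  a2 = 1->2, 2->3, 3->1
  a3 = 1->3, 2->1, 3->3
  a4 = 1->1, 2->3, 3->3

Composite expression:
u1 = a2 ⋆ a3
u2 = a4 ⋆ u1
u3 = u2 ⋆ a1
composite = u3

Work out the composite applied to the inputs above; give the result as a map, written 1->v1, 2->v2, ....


1->3, 2->1, 3->3

(a2 ⋆ a3) = 1->1, 2->2, 3->1
(a4 ⋆ (a2 ⋆ a3)) = 1->1, 2->3, 3->1
((a4 ⋆ (a2 ⋆ a3)) ⋆ a1) = 1->3, 2->1, 3->3


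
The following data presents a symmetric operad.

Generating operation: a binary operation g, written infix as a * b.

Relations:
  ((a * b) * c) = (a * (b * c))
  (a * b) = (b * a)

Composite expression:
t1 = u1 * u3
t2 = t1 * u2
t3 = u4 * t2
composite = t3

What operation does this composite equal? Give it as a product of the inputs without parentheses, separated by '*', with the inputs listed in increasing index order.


u1 * u2 * u3 * u4

Reordering under g is free, so list the u-inputs canonically.
(u1 * u3) reduces to u1 * u3
((u1 * u3) * u2) reduces to u1 * u3 * u2
(u4 * ((u1 * u3) * u2)) reduces to u4 * u1 * u3 * u2
commutativity sorts the factors: u1 * u2 * u3 * u4


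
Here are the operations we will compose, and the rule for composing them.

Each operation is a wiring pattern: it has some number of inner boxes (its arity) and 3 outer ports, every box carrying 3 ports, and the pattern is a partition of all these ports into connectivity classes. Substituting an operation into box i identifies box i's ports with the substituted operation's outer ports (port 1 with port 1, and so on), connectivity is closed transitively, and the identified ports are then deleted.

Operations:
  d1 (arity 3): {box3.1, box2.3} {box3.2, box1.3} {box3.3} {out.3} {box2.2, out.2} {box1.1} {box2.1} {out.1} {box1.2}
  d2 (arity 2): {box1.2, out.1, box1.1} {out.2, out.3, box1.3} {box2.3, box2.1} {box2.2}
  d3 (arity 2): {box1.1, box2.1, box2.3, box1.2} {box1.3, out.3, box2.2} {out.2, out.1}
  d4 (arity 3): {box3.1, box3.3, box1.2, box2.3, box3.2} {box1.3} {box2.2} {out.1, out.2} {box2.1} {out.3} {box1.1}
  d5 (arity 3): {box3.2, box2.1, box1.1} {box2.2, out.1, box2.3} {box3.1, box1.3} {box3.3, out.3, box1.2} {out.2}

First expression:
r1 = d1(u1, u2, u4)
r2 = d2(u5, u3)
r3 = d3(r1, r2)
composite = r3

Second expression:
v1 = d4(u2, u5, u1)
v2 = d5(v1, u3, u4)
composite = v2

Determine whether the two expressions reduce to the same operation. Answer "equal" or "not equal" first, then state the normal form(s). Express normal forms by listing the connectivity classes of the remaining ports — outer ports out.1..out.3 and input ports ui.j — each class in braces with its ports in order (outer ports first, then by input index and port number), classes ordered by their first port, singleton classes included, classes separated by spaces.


The first composite normalizes to {out.1, out.2} {out.3, u2.2, u5.1, u5.2, u5.3} {u1.1} {u1.2} {u1.3, u4.2} {u2.1} {u2.3, u4.1} {u3.1, u3.3} {u3.2} {u4.3}
The second composite normalizes to {out.1, u3.2, u3.3} {out.2} {out.3, u3.1, u4.2, u4.3} {u1.1, u1.2, u1.3, u2.2, u5.3} {u2.1} {u2.3} {u4.1} {u5.1} {u5.2}
The normal forms differ: not equal.

not equal; the first gives {out.1, out.2} {out.3, u2.2, u5.1, u5.2, u5.3} {u1.1} {u1.2} {u1.3, u4.2} {u2.1} {u2.3, u4.1} {u3.1, u3.3} {u3.2} {u4.3} and the second {out.1, u3.2, u3.3} {out.2} {out.3, u3.1, u4.2, u4.3} {u1.1, u1.2, u1.3, u2.2, u5.3} {u2.1} {u2.3} {u4.1} {u5.1} {u5.2}


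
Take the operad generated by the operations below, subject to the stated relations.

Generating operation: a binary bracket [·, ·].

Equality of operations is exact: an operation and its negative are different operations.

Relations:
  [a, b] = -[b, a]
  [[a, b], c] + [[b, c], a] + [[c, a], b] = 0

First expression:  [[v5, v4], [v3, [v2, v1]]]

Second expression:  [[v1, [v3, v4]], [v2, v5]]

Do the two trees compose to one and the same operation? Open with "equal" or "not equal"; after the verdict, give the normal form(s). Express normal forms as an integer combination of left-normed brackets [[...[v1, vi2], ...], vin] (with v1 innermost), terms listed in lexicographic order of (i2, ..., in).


not equal; first: [[[[v1, v2], v3], v4], v5] - [[[[v1, v2], v3], v5], v4]; second: [[[[v1, v3], v4], v2], v5] - [[[[v1, v3], v4], v5], v2] - [[[[v1, v4], v3], v2], v5] + [[[[v1, v4], v3], v5], v2]

Reducing the first expression gives [[[[v1, v2], v3], v4], v5] - [[[[v1, v2], v3], v5], v4]
Reducing the second expression gives [[[[v1, v3], v4], v2], v5] - [[[[v1, v3], v4], v5], v2] - [[[[v1, v4], v3], v2], v5] + [[[[v1, v4], v3], v5], v2]
They disagree, so not equal.


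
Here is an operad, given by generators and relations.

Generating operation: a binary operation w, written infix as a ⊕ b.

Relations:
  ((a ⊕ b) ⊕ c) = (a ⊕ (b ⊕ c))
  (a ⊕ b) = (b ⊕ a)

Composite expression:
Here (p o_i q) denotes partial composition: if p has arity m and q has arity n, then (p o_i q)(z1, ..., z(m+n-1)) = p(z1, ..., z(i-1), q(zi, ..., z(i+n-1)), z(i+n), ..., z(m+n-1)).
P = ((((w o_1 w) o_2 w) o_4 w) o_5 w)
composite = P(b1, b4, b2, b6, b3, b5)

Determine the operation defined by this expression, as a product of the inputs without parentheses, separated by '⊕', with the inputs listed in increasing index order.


b1 ⊕ b2 ⊕ b3 ⊕ b4 ⊕ b5 ⊕ b6

Shape and order are irrelevant to w; the b-input set decides.
(b4 ⊕ b2) reduces to b4 ⊕ b2
(b1 ⊕ (b4 ⊕ b2)) reduces to b1 ⊕ b4 ⊕ b2
(b3 ⊕ b5) reduces to b3 ⊕ b5
(b6 ⊕ (b3 ⊕ b5)) reduces to b6 ⊕ b3 ⊕ b5
((b1 ⊕ (b4 ⊕ b2)) ⊕ (b6 ⊕ (b3 ⊕ b5))) reduces to b1 ⊕ b4 ⊕ b2 ⊕ b6 ⊕ b3 ⊕ b5
reordering the factors by index: b1 ⊕ b2 ⊕ b3 ⊕ b4 ⊕ b5 ⊕ b6


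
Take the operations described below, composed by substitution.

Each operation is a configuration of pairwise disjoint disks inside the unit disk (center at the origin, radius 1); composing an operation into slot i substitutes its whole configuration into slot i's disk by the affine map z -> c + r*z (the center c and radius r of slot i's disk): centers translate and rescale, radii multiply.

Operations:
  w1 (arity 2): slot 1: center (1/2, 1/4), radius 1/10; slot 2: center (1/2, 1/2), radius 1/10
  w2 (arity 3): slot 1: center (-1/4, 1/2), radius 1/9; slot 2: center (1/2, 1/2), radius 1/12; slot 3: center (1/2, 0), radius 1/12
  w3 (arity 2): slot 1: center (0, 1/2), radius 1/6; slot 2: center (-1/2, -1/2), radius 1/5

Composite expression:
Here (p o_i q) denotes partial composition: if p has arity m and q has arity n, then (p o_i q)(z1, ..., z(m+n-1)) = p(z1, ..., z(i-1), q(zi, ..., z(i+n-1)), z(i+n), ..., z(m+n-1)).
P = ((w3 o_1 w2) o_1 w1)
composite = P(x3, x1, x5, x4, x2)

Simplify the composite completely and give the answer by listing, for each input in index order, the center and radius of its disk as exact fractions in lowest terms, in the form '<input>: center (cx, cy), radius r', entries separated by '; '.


x1: center (-7/216, 16/27), radius 1/540; x2: center (-1/2, -1/2), radius 1/5; x3: center (-7/216, 127/216), radius 1/540; x4: center (1/12, 1/2), radius 1/72; x5: center (1/12, 7/12), radius 1/72

Affine substitution under w3: radii multiply and x-centers shift.
x3: after 3 affine steps, its disk has center (-7/216, 127/216), radius 1/540
x1: after 3 affine steps, its disk has center (-7/216, 16/27), radius 1/540
x5: after 2 affine steps, its disk has center (1/12, 7/12), radius 1/72
x4: after 2 affine steps, its disk has center (1/12, 1/2), radius 1/72
x2: after 1 affine step, its disk has center (-1/2, -1/2), radius 1/5
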